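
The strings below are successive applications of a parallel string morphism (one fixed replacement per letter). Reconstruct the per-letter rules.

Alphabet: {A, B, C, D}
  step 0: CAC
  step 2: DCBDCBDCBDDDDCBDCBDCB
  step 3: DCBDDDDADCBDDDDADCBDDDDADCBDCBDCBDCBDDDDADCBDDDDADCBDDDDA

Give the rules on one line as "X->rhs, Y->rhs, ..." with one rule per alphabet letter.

  step 2 ⇒ step 3: DCBDCBDCBDDDDCBDCBDCB ⇒ DCB·DDD·DA·DCB·DDD·DA·DCB·DDD·DA·DCB·DCB·DCB·DCB·DDD·DA·DCB·DDD·DA·DCB·DDD·DA
    B ↦ DA
    C ↦ DDD
    D ↦ DCB
    A ↦ C  (constrained at step 0)

A->C, B->DA, C->DDD, D->DCB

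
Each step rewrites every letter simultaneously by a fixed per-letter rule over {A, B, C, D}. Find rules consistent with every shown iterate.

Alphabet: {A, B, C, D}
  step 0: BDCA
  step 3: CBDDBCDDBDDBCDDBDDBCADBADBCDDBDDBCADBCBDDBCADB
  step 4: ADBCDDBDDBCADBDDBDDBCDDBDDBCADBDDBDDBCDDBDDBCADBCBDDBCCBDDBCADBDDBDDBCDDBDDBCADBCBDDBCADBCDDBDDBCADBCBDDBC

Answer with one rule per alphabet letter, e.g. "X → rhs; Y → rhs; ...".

  step 3 ⇒ step 4: CBDDBCDDBDDBCDDBDDBCADBADBCDDBDDBCADBCBDDBCADB ⇒ ADB·C·DDB·DDB·C·ADB·DDB·DDB·C·DDB·DDB·C·ADB·DDB·DDB·C·DDB·DDB·C·ADB·CB·DDB·C·CB·DDB·C·ADB·DDB·DDB·C·DDB·DDB·C·ADB·CB·DDB·C·ADB·C·DDB·DDB·C·ADB·CB·DDB·C
    A ↦ CB
    B ↦ C
    C ↦ ADB
    D ↦ DDB

A->CB, B->C, C->ADB, D->DDB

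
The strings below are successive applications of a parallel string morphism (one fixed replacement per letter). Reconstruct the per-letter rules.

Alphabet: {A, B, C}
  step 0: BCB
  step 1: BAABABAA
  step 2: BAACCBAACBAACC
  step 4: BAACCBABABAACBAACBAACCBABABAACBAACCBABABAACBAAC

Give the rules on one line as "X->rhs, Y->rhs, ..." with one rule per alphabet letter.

  step 1 ⇒ step 2: BAABABAA ⇒ BAA·C·C·BAA·C·BAA·C·C
    A ↦ C
    B ↦ BAA
  step 0 ⇒ step 1: BCB ⇒ BAA·BA·BAA
    C ↦ BA

A->C, B->BAA, C->BA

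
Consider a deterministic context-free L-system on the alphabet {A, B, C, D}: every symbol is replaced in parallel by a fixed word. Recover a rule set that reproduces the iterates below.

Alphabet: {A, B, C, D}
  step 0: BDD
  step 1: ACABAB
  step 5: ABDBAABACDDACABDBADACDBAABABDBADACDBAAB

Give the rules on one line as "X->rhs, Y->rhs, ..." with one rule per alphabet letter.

  step 0 ⇒ step 1: BDD ⇒ AC·AB·AB
    B ↦ AC
    D ↦ AB
    A ↦ D  (constrained at step 1)
    C ↦ BA  (constrained at step 1)

A->D, B->AC, C->BA, D->AB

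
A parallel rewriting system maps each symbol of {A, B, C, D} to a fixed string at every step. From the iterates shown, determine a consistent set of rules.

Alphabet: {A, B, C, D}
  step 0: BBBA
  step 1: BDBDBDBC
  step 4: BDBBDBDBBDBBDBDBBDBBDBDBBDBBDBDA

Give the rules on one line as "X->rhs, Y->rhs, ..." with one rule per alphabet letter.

  step 0 ⇒ step 1: BBBA ⇒ BD·BD·BD·BC
    A ↦ BC
    B ↦ BD
    C ↦ A  (constrained at step 1)
    D ↦ B  (constrained at step 1)

A->BC, B->BD, C->A, D->B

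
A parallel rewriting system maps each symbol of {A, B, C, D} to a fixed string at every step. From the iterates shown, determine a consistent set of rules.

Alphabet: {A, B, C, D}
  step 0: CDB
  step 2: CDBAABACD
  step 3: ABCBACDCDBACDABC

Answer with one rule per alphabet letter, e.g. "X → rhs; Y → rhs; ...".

A->CD, B->BA, C->A, D->BC

  step 2 ⇒ step 3: CDBAABACD ⇒ A·BC·BA·CD·CD·BA·CD·A·BC
    A ↦ CD
    B ↦ BA
    C ↦ A
    D ↦ BC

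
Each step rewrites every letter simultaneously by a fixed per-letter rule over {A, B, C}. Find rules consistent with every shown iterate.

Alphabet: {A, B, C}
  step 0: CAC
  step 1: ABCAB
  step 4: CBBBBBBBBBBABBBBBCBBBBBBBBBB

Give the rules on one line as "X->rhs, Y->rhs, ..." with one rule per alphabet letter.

A->C, B->BB, C->AB

  step 0 ⇒ step 1: CAC ⇒ AB·C·AB
    A ↦ C
    C ↦ AB
    B ↦ BB  (constrained at step 1)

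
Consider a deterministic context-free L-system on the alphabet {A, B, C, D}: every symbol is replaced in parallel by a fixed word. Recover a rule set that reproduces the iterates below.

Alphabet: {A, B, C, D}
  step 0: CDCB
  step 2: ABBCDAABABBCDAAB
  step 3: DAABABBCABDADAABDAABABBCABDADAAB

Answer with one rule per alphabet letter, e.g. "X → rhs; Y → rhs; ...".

A->DA, B->AB, C->BC, D->AB

  step 2 ⇒ step 3: ABBCDAABABBCDAAB ⇒ DA·AB·AB·BC·AB·DA·DA·AB·DA·AB·AB·BC·AB·DA·DA·AB
    A ↦ DA
    B ↦ AB
    C ↦ BC
    D ↦ AB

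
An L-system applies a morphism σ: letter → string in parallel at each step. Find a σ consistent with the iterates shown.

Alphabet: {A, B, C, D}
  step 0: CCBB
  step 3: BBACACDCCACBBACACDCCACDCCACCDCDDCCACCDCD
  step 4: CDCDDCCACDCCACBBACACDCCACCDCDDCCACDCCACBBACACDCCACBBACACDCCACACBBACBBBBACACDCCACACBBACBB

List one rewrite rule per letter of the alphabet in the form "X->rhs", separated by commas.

  step 3 ⇒ step 4: BBACACDCCACBBACACDCCACDCCACCDCDDCCACCDCD ⇒ CD·CD·DCC·AC·DCC·AC·BB·AC·AC·DCC·AC·CD·CD·DCC·AC·DCC·AC·BB·AC·AC·DCC·AC·BB·AC·AC·DCC·AC·AC·BB·AC·BB·BB·AC·AC·DCC·AC·AC·BB·AC·BB
    A ↦ DCC
    B ↦ CD
    C ↦ AC
    D ↦ BB

A->DCC, B->CD, C->AC, D->BB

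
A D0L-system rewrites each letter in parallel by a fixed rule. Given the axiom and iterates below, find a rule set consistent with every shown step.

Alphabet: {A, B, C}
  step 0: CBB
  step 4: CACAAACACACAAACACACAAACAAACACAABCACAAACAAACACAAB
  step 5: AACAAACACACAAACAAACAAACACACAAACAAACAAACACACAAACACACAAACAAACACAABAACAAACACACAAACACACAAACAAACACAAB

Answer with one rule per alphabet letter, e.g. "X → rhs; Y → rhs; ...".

A->CA, B->AB, C->AA

  step 4 ⇒ step 5: CACAAACACACAAACACACAAACAAACACAABCACAAACAAACACAAB ⇒ AA·CA·AA·CA·CA·CA·AA·CA·AA·CA·AA·CA·CA·CA·AA·CA·AA·CA·AA·CA·CA·CA·AA·CA·CA·CA·AA·CA·AA·CA·CA·AB·AA·CA·AA·CA·CA·CA·AA·CA·CA·CA·AA·CA·AA·CA·CA·AB
    A ↦ CA
    B ↦ AB
    C ↦ AA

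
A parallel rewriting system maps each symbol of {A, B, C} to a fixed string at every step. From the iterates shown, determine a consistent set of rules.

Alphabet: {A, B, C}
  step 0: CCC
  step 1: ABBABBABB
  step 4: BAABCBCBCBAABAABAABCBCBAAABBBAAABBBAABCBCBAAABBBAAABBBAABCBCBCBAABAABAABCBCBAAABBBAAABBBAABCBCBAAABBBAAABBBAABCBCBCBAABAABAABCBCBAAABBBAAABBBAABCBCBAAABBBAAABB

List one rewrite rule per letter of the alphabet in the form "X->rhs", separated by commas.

A->BC, B->BAA, C->ABB

  step 0 ⇒ step 1: CCC ⇒ ABB·ABB·ABB
    C ↦ ABB
    A ↦ BC  (constrained at step 1)
    B ↦ BAA  (constrained at step 1)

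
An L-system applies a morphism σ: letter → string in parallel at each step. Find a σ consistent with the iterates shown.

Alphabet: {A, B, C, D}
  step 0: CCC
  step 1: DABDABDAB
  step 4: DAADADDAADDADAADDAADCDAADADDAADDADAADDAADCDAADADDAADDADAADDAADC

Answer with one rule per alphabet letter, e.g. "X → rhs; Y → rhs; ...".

  step 0 ⇒ step 1: CCC ⇒ DAB·DAB·DAB
    C ↦ DAB
    A ↦ AD  (constrained at step 1)
    B ↦ C  (constrained at step 1)
    D ↦ DA  (constrained at step 1)

A->AD, B->C, C->DAB, D->DA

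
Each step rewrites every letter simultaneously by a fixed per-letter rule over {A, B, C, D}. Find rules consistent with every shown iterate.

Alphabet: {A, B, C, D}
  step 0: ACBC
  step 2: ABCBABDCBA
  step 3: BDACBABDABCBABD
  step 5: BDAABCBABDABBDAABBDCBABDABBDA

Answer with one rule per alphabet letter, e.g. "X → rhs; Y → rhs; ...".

A->BD, B->A, C->CB, D->B

  step 2 ⇒ step 3: ABCBABDCBA ⇒ BD·A·CB·A·BD·A·B·CB·A·BD
    A ↦ BD
    B ↦ A
    C ↦ CB
    D ↦ B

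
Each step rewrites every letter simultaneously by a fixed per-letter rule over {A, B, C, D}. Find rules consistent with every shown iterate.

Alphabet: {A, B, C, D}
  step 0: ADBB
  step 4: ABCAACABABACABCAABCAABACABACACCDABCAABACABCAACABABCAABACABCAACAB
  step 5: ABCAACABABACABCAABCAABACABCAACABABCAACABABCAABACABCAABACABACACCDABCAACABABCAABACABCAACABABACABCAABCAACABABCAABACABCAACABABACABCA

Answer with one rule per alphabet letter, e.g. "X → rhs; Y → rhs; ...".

A->AB, B->CA, C->AC, D->CD

  step 4 ⇒ step 5: ABCAACABABACABCAABCAABACABACACCDABCAABACABCAACABABCAABACABCAACAB ⇒ AB·CA·AC·AB·AB·AC·AB·CA·AB·CA·AB·AC·AB·CA·AC·AB·AB·CA·AC·AB·AB·CA·AB·AC·AB·CA·AB·AC·AB·AC·AC·CD·AB·CA·AC·AB·AB·CA·AB·AC·AB·CA·AC·AB·AB·AC·AB·CA·AB·CA·AC·AB·AB·CA·AB·AC·AB·CA·AC·AB·AB·AC·AB·CA
    A ↦ AB
    B ↦ CA
    C ↦ AC
    D ↦ CD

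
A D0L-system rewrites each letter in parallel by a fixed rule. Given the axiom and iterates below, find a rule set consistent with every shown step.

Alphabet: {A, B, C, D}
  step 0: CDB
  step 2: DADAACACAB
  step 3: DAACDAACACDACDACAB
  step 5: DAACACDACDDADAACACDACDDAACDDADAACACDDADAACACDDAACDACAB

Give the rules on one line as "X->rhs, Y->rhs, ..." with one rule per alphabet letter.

A->AC, B->AB, C->D, D->DA

  step 2 ⇒ step 3: DADAACACAB ⇒ DA·AC·DA·AC·AC·D·AC·D·AC·AB
    A ↦ AC
    B ↦ AB
    C ↦ D
    D ↦ DA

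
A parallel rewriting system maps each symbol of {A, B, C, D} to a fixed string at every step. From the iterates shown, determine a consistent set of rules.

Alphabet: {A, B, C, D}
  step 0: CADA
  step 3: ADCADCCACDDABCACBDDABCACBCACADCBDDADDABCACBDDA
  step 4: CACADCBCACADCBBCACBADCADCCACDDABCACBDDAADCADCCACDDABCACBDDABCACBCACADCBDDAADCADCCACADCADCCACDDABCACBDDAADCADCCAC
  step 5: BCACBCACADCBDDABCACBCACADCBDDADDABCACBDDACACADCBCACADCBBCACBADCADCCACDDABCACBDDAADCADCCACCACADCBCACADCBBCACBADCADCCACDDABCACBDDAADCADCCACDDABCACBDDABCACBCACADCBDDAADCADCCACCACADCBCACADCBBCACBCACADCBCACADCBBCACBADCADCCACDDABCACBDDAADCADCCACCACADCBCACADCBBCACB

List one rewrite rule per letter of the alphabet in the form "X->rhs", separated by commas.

  step 4 ⇒ step 5: CACADCBCACADCBBCACBADCADCCACDDABCACBDDAADCADCCACDDABCACBDDABCACBCACADCBDDAADCADCCACADCADCCACDDABCACBDDAADCADCCAC ⇒ B·CAC·B·CAC·ADC·B·DDA·B·CAC·B·CAC·ADC·B·DDA·DDA·B·CAC·B·DDA·CAC·ADC·B·CAC·ADC·B·B·CAC·B·ADC·ADC·CAC·DDA·B·CAC·B·DDA·ADC·ADC·CAC·CAC·ADC·B·CAC·ADC·B·B·CAC·B·ADC·ADC·CAC·DDA·B·CAC·B·DDA·ADC·ADC·CAC·DDA·B·CAC·B·DDA·B·CAC·B·CAC·ADC·B·DDA·ADC·ADC·CAC·CAC·ADC·B·CAC·ADC·B·B·CAC·B·CAC·ADC·B·CAC·ADC·B·B·CAC·B·ADC·ADC·CAC·DDA·B·CAC·B·DDA·ADC·ADC·CAC·CAC·ADC·B·CAC·ADC·B·B·CAC·B
    A ↦ CAC
    B ↦ DDA
    C ↦ B
    D ↦ ADC

A->CAC, B->DDA, C->B, D->ADC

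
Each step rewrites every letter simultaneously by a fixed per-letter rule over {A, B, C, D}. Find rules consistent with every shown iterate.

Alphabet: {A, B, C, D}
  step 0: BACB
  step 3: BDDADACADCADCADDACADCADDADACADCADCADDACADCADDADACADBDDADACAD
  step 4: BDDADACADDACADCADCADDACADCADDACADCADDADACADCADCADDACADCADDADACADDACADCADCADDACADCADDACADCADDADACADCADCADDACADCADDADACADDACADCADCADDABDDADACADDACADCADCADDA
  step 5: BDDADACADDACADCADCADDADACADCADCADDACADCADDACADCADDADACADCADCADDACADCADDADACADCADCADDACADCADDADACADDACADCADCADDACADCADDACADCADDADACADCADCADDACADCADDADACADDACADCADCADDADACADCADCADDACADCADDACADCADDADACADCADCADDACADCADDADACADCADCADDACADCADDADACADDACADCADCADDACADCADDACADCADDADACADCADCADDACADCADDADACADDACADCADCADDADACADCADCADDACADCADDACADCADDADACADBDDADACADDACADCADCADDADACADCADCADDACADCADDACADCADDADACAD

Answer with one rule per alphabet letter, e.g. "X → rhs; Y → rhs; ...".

  step 4 ⇒ step 5: BDDADACADDACADCADCADDACADCADDACADCADDADACADCADCADDACADCADDADACADDACADCADCADDACADCADDACADCADDADACADCADCADDACADCADDADACADDACADCADCADDABDDADACADDACADCADCADDA ⇒ BD·DA·DA·CAD·DA·CAD·CAD·CAD·DA·DA·CAD·CAD·CAD·DA·CAD·CAD·DA·CAD·CAD·DA·DA·CAD·CAD·CAD·DA·CAD·CAD·DA·DA·CAD·CAD·CAD·DA·CAD·CAD·DA·DA·CAD·DA·CAD·CAD·CAD·DA·CAD·CAD·DA·CAD·CAD·DA·DA·CAD·CAD·CAD·DA·CAD·CAD·DA·DA·CAD·DA·CAD·CAD·CAD·DA·DA·CAD·CAD·CAD·DA·CAD·CAD·DA·CAD·CAD·DA·DA·CAD·CAD·CAD·DA·CAD·CAD·DA·DA·CAD·CAD·CAD·DA·CAD·CAD·DA·DA·CAD·DA·CAD·CAD·CAD·DA·CAD·CAD·DA·CAD·CAD·DA·DA·CAD·CAD·CAD·DA·CAD·CAD·DA·DA·CAD·DA·CAD·CAD·CAD·DA·DA·CAD·CAD·CAD·DA·CAD·CAD·DA·CAD·CAD·DA·DA·CAD·BD·DA·DA·CAD·DA·CAD·CAD·CAD·DA·DA·CAD·CAD·CAD·DA·CAD·CAD·DA·CAD·CAD·DA·DA·CAD
    A ↦ CAD
    B ↦ BD
    C ↦ CAD
    D ↦ DA

A->CAD, B->BD, C->CAD, D->DA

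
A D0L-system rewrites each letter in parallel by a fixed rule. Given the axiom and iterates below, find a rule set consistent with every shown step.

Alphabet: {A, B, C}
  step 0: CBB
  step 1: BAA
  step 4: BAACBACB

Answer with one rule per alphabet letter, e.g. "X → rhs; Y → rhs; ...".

  step 0 ⇒ step 1: CBB ⇒ B·A·A
    B ↦ A
    C ↦ B
    A ↦ CB  (constrained at step 1)

A->CB, B->A, C->B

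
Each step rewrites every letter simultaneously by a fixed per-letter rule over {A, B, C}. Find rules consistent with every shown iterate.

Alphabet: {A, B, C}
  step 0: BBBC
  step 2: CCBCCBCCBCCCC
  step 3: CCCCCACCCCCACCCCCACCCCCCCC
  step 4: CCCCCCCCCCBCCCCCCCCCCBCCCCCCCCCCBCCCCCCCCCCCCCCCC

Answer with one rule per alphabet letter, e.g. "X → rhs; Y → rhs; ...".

A->B, B->CA, C->CC

  step 3 ⇒ step 4: CCCCCACCCCCACCCCCACCCCCCCC ⇒ CC·CC·CC·CC·CC·B·CC·CC·CC·CC·CC·B·CC·CC·CC·CC·CC·B·CC·CC·CC·CC·CC·CC·CC·CC
    A ↦ B
    C ↦ CC
  step 2 ⇒ step 3: CCBCCBCCBCCCC ⇒ CC·CC·CA·CC·CC·CA·CC·CC·CA·CC·CC·CC·CC
    B ↦ CA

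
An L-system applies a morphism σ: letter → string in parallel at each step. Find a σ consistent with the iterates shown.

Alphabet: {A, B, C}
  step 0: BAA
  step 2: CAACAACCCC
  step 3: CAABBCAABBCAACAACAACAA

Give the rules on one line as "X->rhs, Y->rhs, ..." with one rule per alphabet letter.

  step 2 ⇒ step 3: CAACAACCCC ⇒ CAA·B·B·CAA·B·B·CAA·CAA·CAA·CAA
    A ↦ B
    C ↦ CAA
    B ↦ CC  (constrained at step 0)

A->B, B->CC, C->CAA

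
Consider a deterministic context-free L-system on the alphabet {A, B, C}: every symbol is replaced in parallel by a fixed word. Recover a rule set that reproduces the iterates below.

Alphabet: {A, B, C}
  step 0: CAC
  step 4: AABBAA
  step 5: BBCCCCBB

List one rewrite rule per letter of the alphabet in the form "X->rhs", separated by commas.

  step 4 ⇒ step 5: AABBAA ⇒ B·B·CC·CC·B·B
    A ↦ B
    B ↦ CC
    C ↦ A  (constrained at step 0)

A->B, B->CC, C->A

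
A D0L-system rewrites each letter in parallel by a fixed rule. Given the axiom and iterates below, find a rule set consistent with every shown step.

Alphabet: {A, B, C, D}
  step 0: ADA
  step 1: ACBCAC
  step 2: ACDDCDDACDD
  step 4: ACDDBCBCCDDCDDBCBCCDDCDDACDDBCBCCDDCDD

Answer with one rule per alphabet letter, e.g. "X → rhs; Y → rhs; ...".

A->AC, B->C, C->DD, D->BC

  step 1 ⇒ step 2: ACBCAC ⇒ AC·DD·C·DD·AC·DD
    A ↦ AC
    B ↦ C
    C ↦ DD
  step 0 ⇒ step 1: ADA ⇒ AC·BC·AC
    D ↦ BC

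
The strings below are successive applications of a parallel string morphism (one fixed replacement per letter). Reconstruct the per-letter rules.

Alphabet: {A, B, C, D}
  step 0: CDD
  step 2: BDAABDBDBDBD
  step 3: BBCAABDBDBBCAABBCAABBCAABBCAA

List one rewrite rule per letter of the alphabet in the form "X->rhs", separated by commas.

A->BD, B->BBC, C->AD, D->AA

  step 2 ⇒ step 3: BDAABDBDBDBD ⇒ BBC·AA·BD·BD·BBC·AA·BBC·AA·BBC·AA·BBC·AA
    A ↦ BD
    B ↦ BBC
    D ↦ AA
    C ↦ AD  (constrained at step 0)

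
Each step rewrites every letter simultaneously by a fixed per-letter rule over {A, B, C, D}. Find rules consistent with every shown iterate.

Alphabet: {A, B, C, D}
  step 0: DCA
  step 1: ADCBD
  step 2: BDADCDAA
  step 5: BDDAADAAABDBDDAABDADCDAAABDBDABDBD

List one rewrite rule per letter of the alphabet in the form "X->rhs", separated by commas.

A->BD, B->DA, C->DC, D->A

  step 1 ⇒ step 2: ADCBD ⇒ BD·A·DC·DA·A
    A ↦ BD
    B ↦ DA
    C ↦ DC
    D ↦ A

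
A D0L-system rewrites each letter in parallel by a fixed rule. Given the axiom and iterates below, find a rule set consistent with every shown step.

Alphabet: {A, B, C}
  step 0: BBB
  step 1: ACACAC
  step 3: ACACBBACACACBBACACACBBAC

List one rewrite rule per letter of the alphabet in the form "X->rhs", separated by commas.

  step 0 ⇒ step 1: BBB ⇒ AC·AC·AC
    B ↦ AC
    A ↦ BB  (constrained at step 1)
    C ↦ AB  (constrained at step 1)

A->BB, B->AC, C->AB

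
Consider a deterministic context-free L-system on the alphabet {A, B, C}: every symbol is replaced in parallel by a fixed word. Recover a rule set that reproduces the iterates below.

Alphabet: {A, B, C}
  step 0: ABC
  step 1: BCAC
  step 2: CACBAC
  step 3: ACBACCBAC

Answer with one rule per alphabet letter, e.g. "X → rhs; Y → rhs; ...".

  step 2 ⇒ step 3: CACBAC ⇒ AC·B·AC·C·B·AC
    A ↦ B
    B ↦ C
    C ↦ AC

A->B, B->C, C->AC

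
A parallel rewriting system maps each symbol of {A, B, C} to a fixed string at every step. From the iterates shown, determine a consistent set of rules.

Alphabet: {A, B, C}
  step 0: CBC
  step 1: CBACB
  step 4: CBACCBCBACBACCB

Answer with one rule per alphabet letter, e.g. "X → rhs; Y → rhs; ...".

A->C, B->A, C->CB

  step 0 ⇒ step 1: CBC ⇒ CB·A·CB
    B ↦ A
    C ↦ CB
    A ↦ C  (constrained at step 1)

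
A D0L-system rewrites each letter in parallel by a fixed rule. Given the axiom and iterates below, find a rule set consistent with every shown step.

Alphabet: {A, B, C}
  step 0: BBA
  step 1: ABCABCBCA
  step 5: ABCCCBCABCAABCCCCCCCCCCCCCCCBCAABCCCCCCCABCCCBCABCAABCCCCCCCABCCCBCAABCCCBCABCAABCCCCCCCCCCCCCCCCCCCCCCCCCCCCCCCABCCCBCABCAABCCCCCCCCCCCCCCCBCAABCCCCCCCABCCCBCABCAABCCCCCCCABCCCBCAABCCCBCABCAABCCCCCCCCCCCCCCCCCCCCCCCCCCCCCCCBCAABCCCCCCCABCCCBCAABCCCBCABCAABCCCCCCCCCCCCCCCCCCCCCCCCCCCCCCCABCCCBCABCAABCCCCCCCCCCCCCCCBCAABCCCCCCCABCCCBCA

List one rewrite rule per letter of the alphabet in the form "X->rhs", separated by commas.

  step 0 ⇒ step 1: BBA ⇒ ABC·ABC·BCA
    A ↦ BCA
    B ↦ ABC
    C ↦ CC  (constrained at step 1)

A->BCA, B->ABC, C->CC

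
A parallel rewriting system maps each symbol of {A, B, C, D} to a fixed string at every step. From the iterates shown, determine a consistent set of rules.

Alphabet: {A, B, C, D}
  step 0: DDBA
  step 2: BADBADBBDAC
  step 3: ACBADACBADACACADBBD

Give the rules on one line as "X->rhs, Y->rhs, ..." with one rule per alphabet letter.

  step 2 ⇒ step 3: BADBADBBDAC ⇒ AC·B·AD·AC·B·AD·AC·AC·AD·B·BD
    A ↦ B
    B ↦ AC
    C ↦ BD
    D ↦ AD

A->B, B->AC, C->BD, D->AD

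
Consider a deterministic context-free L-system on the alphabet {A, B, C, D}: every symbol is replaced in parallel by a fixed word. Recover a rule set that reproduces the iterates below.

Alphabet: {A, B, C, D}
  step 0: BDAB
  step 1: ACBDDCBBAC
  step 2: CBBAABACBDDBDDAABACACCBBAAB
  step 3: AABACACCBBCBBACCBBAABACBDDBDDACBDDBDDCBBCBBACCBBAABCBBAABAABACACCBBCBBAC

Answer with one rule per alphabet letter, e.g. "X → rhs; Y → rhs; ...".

A->CBB, B->AC, C->AAB, D->BDD

  step 2 ⇒ step 3: CBBAABACBDDBDDAABACACCBBAAB ⇒ AAB·AC·AC·CBB·CBB·AC·CBB·AAB·AC·BDD·BDD·AC·BDD·BDD·CBB·CBB·AC·CBB·AAB·CBB·AAB·AAB·AC·AC·CBB·CBB·AC
    A ↦ CBB
    B ↦ AC
    C ↦ AAB
    D ↦ BDD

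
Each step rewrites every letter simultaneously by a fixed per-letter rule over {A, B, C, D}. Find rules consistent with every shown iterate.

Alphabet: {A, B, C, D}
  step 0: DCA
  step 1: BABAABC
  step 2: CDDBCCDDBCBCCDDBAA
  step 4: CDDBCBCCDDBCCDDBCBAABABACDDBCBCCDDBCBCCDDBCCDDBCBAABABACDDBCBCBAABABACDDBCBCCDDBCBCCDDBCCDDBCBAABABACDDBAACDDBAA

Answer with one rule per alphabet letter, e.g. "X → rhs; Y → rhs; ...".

A->BC, B->CDD, C->BAA, D->BA

  step 1 ⇒ step 2: BABAABC ⇒ CDD·BC·CDD·BC·BC·CDD·BAA
    A ↦ BC
    B ↦ CDD
    C ↦ BAA
  step 0 ⇒ step 1: DCA ⇒ BA·BAA·BC
    D ↦ BA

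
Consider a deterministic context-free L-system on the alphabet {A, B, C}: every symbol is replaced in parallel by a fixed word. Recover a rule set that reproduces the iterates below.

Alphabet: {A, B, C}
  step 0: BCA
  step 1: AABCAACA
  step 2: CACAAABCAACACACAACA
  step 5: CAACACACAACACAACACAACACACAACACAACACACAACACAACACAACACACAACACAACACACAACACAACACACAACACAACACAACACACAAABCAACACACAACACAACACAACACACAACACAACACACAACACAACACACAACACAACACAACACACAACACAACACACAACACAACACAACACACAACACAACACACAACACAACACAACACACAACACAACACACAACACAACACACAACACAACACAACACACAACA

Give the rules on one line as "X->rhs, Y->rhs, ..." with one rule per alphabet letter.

A->CA, B->AAB, C->CAA

  step 1 ⇒ step 2: AABCAACA ⇒ CA·CA·AAB·CAA·CA·CA·CAA·CA
    A ↦ CA
    B ↦ AAB
    C ↦ CAA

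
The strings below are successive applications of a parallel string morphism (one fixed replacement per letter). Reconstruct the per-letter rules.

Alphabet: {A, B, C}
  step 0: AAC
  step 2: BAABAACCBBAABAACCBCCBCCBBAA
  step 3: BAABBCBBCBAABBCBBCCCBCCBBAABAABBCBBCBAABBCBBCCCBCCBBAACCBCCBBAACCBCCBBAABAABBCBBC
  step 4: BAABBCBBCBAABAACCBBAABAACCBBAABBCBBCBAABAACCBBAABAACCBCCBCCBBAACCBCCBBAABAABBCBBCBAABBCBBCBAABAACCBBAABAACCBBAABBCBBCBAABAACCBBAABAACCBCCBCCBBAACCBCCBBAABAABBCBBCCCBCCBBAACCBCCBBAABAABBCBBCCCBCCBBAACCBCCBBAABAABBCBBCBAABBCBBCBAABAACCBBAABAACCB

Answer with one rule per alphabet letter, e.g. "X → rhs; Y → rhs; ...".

A->BBC, B->BAA, C->CCB

  step 3 ⇒ step 4: BAABBCBBCBAABBCBBCCCBCCBBAABAABBCBBCBAABBCBBCCCBCCBBAACCBCCBBAACCBCCBBAABAABBCBBC ⇒ BAA·BBC·BBC·BAA·BAA·CCB·BAA·BAA·CCB·BAA·BBC·BBC·BAA·BAA·CCB·BAA·BAA·CCB·CCB·CCB·BAA·CCB·CCB·BAA·BAA·BBC·BBC·BAA·BBC·BBC·BAA·BAA·CCB·BAA·BAA·CCB·BAA·BBC·BBC·BAA·BAA·CCB·BAA·BAA·CCB·CCB·CCB·BAA·CCB·CCB·BAA·BAA·BBC·BBC·CCB·CCB·BAA·CCB·CCB·BAA·BAA·BBC·BBC·CCB·CCB·BAA·CCB·CCB·BAA·BAA·BBC·BBC·BAA·BBC·BBC·BAA·BAA·CCB·BAA·BAA·CCB
    A ↦ BBC
    B ↦ BAA
    C ↦ CCB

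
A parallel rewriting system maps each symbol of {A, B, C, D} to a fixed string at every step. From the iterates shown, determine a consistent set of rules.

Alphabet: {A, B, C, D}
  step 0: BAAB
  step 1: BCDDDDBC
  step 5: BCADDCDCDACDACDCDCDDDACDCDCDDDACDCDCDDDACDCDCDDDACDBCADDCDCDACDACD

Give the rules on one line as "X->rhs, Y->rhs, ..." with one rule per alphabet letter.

A->DD, B->BC, C->A, D->CD

  step 0 ⇒ step 1: BAAB ⇒ BC·DD·DD·BC
    A ↦ DD
    B ↦ BC
    C ↦ A  (constrained at step 1)
    D ↦ CD  (constrained at step 1)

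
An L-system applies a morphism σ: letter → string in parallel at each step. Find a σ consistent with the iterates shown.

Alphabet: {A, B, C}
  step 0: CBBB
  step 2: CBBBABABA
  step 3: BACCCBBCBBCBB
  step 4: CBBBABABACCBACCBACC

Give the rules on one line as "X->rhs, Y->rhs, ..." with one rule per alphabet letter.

A->BB, B->C, C->BA

  step 3 ⇒ step 4: BACCCBBCBBCBB ⇒ C·BB·BA·BA·BA·C·C·BA·C·C·BA·C·C
    A ↦ BB
    B ↦ C
    C ↦ BA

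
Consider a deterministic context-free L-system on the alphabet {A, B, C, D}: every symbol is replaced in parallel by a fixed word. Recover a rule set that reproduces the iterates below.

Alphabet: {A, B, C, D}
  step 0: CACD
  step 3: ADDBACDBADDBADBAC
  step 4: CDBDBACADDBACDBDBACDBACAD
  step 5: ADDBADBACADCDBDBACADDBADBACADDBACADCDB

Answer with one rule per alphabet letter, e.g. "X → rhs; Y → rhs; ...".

A->C, B->A, C->AD, D->DB

  step 4 ⇒ step 5: CDBDBACADDBACDBDBACDBACAD ⇒ AD·DB·A·DB·A·C·AD·C·DB·DB·A·C·AD·DB·A·DB·A·C·AD·DB·A·C·AD·C·DB
    A ↦ C
    B ↦ A
    C ↦ AD
    D ↦ DB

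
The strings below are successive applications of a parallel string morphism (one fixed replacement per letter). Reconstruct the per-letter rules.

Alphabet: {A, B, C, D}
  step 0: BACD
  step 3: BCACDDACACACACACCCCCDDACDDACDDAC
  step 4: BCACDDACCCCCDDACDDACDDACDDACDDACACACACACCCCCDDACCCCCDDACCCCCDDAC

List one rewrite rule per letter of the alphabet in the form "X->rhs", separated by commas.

  step 3 ⇒ step 4: BCACDDACACACACACCCCCDDACDDACDDAC ⇒ BC·AC·DD·AC·CC·CC·DD·AC·DD·AC·DD·AC·DD·AC·DD·AC·AC·AC·AC·AC·CC·CC·DD·AC·CC·CC·DD·AC·CC·CC·DD·AC
    A ↦ DD
    B ↦ BC
    C ↦ AC
    D ↦ CC

A->DD, B->BC, C->AC, D->CC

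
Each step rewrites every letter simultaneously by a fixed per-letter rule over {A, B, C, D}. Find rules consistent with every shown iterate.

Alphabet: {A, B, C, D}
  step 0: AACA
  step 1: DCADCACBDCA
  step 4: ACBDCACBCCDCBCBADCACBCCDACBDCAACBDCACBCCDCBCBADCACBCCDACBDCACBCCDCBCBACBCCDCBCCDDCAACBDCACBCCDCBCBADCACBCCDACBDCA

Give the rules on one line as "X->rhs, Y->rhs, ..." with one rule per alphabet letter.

A->DCA, B->CCD, C->CB, D->A

  step 0 ⇒ step 1: AACA ⇒ DCA·DCA·CB·DCA
    A ↦ DCA
    C ↦ CB
    B ↦ CCD  (constrained at step 1)
    D ↦ A  (constrained at step 1)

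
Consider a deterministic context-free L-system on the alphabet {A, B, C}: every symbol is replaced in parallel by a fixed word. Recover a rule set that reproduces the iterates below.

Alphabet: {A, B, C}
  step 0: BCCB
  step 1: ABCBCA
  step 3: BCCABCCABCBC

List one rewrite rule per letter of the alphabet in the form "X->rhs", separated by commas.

  step 0 ⇒ step 1: BCCB ⇒ A·BC·BC·A
    B ↦ A
    C ↦ BC
    A ↦ C  (constrained at step 1)

A->C, B->A, C->BC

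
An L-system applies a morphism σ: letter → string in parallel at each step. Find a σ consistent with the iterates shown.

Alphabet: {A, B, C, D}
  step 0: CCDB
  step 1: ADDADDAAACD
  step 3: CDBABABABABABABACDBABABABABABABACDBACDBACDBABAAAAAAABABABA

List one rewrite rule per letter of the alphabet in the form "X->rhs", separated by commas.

A->BA, B->CD, C->ADD, D->AAA

  step 0 ⇒ step 1: CCDB ⇒ ADD·ADD·AAA·CD
    B ↦ CD
    C ↦ ADD
    D ↦ AAA
    A ↦ BA  (constrained at step 1)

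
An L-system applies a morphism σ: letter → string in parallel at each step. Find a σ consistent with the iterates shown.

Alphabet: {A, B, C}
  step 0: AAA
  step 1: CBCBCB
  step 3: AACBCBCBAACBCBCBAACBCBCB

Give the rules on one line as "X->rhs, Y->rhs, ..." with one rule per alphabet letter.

  step 0 ⇒ step 1: AAA ⇒ CB·CB·CB
    A ↦ CB
    B ↦ AA  (constrained at step 1)
    C ↦ BA  (constrained at step 1)

A->CB, B->AA, C->BA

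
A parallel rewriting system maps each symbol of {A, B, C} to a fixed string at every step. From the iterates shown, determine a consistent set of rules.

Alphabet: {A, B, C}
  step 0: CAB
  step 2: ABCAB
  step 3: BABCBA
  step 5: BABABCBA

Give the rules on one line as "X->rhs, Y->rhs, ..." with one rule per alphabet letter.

  step 2 ⇒ step 3: ABCAB ⇒ B·A·BC·B·A
    A ↦ B
    B ↦ A
    C ↦ BC

A->B, B->A, C->BC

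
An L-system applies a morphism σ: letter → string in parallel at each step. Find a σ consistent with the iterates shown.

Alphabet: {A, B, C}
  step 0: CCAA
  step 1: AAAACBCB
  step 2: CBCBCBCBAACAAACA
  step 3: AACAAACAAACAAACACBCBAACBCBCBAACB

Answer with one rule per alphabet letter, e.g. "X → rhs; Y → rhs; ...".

  step 2 ⇒ step 3: CBCBCBCBAACAAACA ⇒ AA·CA·AA·CA·AA·CA·AA·CA·CB·CB·AA·CB·CB·CB·AA·CB
    A ↦ CB
    B ↦ CA
    C ↦ AA

A->CB, B->CA, C->AA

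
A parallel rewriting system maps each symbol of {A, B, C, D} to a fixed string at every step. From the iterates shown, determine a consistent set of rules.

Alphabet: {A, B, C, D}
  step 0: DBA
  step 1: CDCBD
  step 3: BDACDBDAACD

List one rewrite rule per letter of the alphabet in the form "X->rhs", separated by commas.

  step 0 ⇒ step 1: DBA ⇒ CD·C·BD
    A ↦ BD
    B ↦ C
    D ↦ CD
    C ↦ A  (constrained at step 1)

A->BD, B->C, C->A, D->CD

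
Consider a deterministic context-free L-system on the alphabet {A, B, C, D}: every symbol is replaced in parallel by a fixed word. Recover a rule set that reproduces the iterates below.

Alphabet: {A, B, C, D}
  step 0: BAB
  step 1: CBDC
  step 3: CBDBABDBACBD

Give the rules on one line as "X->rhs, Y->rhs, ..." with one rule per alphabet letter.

  step 0 ⇒ step 1: BAB ⇒ C·BD·C
    A ↦ BD
    B ↦ C
    C ↦ BA  (constrained at step 1)
    D ↦ AC  (constrained at step 1)

A->BD, B->C, C->BA, D->AC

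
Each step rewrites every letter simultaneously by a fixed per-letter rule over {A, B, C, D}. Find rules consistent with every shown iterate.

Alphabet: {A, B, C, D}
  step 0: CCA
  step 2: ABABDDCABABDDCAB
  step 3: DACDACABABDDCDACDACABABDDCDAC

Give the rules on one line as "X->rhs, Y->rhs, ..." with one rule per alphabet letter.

  step 2 ⇒ step 3: ABABDDCABABDDCAB ⇒ D·AC·D·AC·AB·AB·DDC·D·AC·D·AC·AB·AB·DDC·D·AC
    A ↦ D
    B ↦ AC
    C ↦ DDC
    D ↦ AB

A->D, B->AC, C->DDC, D->AB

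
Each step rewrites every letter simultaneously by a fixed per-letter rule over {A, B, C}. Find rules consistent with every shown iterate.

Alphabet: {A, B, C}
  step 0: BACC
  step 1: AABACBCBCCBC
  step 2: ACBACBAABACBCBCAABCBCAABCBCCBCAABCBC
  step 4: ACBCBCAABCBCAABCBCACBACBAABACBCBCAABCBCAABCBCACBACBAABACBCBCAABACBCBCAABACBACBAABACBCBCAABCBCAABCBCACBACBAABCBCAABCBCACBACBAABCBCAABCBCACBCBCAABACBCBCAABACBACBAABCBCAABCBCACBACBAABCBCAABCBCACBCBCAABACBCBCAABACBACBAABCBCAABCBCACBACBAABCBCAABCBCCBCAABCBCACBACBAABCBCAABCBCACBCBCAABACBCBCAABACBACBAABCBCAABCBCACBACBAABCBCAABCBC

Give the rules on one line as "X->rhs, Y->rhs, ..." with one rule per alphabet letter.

A->ACB, B->AAB, C->CBC

  step 1 ⇒ step 2: AABACBCBCCBC ⇒ ACB·ACB·AAB·ACB·CBC·AAB·CBC·AAB·CBC·CBC·AAB·CBC
    A ↦ ACB
    B ↦ AAB
    C ↦ CBC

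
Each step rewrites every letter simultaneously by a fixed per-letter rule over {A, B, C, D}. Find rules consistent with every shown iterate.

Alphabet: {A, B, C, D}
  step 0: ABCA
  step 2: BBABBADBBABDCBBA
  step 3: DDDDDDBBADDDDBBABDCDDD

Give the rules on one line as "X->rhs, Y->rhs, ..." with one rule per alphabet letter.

A->D, B->D, C->BDC, D->BBA

  step 2 ⇒ step 3: BBABBADBBABDCBBA ⇒ D·D·D·D·D·D·BBA·D·D·D·D·BBA·BDC·D·D·D
    A ↦ D
    B ↦ D
    C ↦ BDC
    D ↦ BBA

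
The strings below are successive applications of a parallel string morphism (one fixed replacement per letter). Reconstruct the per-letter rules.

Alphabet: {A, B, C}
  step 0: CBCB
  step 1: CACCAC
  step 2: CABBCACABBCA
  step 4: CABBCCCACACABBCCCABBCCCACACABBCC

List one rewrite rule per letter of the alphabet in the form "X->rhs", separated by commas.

A->BB, B->C, C->CA

  step 1 ⇒ step 2: CACCAC ⇒ CA·BB·CA·CA·BB·CA
    A ↦ BB
    C ↦ CA
  step 0 ⇒ step 1: CBCB ⇒ CA·C·CA·C
    B ↦ C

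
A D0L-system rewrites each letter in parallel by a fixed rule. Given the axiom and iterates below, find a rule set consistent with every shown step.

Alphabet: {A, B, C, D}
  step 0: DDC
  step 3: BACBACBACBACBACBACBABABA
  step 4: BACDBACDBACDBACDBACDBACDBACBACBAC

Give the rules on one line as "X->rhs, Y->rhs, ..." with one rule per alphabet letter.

A->C, B->BA, C->D, D->BBB

  step 3 ⇒ step 4: BACBACBACBACBACBACBABABA ⇒ BA·C·D·BA·C·D·BA·C·D·BA·C·D·BA·C·D·BA·C·D·BA·C·BA·C·BA·C
    A ↦ C
    B ↦ BA
    C ↦ D
    D ↦ BBB  (constrained at step 0)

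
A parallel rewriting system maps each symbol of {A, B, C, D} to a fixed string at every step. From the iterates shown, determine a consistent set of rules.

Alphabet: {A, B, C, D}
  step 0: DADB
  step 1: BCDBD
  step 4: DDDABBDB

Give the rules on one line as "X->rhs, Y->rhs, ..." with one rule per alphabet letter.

A->CD, B->D, C->DA, D->B

  step 0 ⇒ step 1: DADB ⇒ B·CD·B·D
    A ↦ CD
    B ↦ D
    D ↦ B
    C ↦ DA  (constrained at step 1)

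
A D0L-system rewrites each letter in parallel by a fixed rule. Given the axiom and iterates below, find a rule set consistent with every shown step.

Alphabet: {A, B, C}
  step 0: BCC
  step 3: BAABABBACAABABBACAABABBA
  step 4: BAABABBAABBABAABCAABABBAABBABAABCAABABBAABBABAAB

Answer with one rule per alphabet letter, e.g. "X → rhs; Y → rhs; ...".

A->AB, B->BA, C->CA

  step 3 ⇒ step 4: BAABABBACAABABBACAABABBA ⇒ BA·AB·AB·BA·AB·BA·BA·AB·CA·AB·AB·BA·AB·BA·BA·AB·CA·AB·AB·BA·AB·BA·BA·AB
    A ↦ AB
    B ↦ BA
    C ↦ CA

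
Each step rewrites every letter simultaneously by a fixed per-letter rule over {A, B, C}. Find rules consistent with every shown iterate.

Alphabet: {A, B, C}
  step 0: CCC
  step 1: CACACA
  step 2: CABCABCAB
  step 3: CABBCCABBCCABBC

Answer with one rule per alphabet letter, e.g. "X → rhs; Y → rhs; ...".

  step 2 ⇒ step 3: CABCABCAB ⇒ CA·B·BC·CA·B·BC·CA·B·BC
    A ↦ B
    B ↦ BC
    C ↦ CA

A->B, B->BC, C->CA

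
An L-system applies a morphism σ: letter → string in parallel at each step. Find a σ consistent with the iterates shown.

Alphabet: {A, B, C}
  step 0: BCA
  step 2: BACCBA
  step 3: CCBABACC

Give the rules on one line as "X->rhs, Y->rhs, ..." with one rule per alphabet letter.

  step 2 ⇒ step 3: BACCBA ⇒ C·C·BA·BA·C·C
    A ↦ C
    B ↦ C
    C ↦ BA

A->C, B->C, C->BA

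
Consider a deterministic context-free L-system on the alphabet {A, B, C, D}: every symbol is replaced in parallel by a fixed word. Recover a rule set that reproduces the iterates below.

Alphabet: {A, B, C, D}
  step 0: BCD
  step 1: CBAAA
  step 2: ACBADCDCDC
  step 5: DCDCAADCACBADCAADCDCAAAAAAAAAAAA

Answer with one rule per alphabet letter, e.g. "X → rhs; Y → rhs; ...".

  step 1 ⇒ step 2: CBAAA ⇒ A·CBA·DC·DC·DC
    A ↦ DC
    B ↦ CBA
    C ↦ A
  step 0 ⇒ step 1: BCD ⇒ CBA·A·A
    D ↦ A

A->DC, B->CBA, C->A, D->A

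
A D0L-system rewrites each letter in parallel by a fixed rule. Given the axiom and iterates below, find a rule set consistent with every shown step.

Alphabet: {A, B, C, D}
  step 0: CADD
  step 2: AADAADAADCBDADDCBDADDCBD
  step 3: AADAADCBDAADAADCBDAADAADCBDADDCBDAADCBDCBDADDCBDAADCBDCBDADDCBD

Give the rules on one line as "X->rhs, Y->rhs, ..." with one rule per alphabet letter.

  step 2 ⇒ step 3: AADAADAADCBDADDCBDADDCBD ⇒ AAD·AAD·CBD·AAD·AAD·CBD·AAD·AAD·CBD·A·DD·CBD·AAD·CBD·CBD·A·DD·CBD·AAD·CBD·CBD·A·DD·CBD
    A ↦ AAD
    B ↦ DD
    C ↦ A
    D ↦ CBD

A->AAD, B->DD, C->A, D->CBD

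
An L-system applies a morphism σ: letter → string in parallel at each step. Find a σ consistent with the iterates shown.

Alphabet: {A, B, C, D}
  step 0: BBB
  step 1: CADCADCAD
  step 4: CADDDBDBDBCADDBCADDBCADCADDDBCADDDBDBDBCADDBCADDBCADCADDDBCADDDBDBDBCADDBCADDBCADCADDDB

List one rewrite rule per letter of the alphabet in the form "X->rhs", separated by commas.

A->D, B->CAD, C->CAD, D->DB

  step 0 ⇒ step 1: BBB ⇒ CAD·CAD·CAD
    B ↦ CAD
    A ↦ D  (constrained at step 1)
    C ↦ CAD  (constrained at step 1)
    D ↦ DB  (constrained at step 1)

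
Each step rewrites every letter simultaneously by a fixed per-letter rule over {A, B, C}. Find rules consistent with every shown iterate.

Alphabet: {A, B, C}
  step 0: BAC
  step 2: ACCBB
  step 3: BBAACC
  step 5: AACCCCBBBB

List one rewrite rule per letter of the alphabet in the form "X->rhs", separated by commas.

  step 2 ⇒ step 3: ACCBB ⇒ BB·A·A·C·C
    A ↦ BB
    B ↦ C
    C ↦ A

A->BB, B->C, C->A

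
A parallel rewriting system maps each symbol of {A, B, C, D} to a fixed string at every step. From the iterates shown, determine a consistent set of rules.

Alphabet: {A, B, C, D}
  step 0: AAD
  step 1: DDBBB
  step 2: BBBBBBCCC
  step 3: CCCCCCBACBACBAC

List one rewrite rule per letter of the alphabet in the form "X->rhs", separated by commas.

A->D, B->C, C->BAC, D->BBB

  step 2 ⇒ step 3: BBBBBBCCC ⇒ C·C·C·C·C·C·BAC·BAC·BAC
    B ↦ C
    C ↦ BAC
  step 0 ⇒ step 1: AAD ⇒ D·D·BBB
    A ↦ D
  step 0 ⇒ step 1: AAD ⇒ D·D·BBB
    D ↦ BBB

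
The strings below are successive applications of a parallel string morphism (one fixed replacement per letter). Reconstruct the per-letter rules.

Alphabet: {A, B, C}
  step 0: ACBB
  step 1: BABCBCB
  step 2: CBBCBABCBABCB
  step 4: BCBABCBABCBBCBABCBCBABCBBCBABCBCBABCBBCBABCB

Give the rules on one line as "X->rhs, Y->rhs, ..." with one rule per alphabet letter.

A->B, B->CB, C->AB

  step 1 ⇒ step 2: BABCBCB ⇒ CB·B·CB·AB·CB·AB·CB
    A ↦ B
    B ↦ CB
    C ↦ AB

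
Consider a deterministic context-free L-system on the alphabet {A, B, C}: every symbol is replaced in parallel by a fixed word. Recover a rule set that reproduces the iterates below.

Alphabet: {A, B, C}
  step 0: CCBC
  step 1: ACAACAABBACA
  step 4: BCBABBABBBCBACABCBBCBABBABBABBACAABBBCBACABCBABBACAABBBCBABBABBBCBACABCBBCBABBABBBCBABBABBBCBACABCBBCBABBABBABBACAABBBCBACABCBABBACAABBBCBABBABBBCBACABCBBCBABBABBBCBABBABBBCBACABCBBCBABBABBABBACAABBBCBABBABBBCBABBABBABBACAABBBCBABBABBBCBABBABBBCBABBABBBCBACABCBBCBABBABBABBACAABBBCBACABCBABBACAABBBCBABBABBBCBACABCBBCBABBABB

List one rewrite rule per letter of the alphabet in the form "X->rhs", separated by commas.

  step 0 ⇒ step 1: CCBC ⇒ ACA·ACA·ABB·ACA
    B ↦ ABB
    C ↦ ACA
    A ↦ BCB  (constrained at step 1)

A->BCB, B->ABB, C->ACA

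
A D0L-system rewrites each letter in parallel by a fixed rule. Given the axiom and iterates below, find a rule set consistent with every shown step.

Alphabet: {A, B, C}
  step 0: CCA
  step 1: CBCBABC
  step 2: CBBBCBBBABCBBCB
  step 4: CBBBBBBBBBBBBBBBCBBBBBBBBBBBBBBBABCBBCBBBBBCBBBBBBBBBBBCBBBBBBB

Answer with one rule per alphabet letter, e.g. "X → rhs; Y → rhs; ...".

A->ABC, B->BB, C->CB

  step 1 ⇒ step 2: CBCBABC ⇒ CB·BB·CB·BB·ABC·BB·CB
    A ↦ ABC
    B ↦ BB
    C ↦ CB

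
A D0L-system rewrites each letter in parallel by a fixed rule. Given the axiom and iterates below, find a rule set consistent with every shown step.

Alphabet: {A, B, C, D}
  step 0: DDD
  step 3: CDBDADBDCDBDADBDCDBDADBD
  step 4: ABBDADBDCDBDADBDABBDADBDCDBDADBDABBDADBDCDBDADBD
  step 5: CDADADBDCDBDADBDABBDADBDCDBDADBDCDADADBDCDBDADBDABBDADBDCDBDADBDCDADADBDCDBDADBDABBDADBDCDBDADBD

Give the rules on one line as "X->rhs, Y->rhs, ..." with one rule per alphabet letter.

  step 4 ⇒ step 5: ABBDADBDCDBDADBDABBDADBDCDBDADBDABBDADBDCDBDADBD ⇒ CD·AD·AD·BD·CD·BD·AD·BD·AB·BD·AD·BD·CD·BD·AD·BD·CD·AD·AD·BD·CD·BD·AD·BD·AB·BD·AD·BD·CD·BD·AD·BD·CD·AD·AD·BD·CD·BD·AD·BD·AB·BD·AD·BD·CD·BD·AD·BD
    A ↦ CD
    B ↦ AD
    C ↦ AB
    D ↦ BD

A->CD, B->AD, C->AB, D->BD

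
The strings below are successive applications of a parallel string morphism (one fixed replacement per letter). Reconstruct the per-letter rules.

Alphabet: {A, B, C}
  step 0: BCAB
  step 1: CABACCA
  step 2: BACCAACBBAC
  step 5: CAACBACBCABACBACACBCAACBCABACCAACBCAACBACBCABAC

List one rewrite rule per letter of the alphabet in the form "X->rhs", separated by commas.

A->AC, B->CA, C->B

  step 1 ⇒ step 2: CABACCA ⇒ B·AC·CA·AC·B·B·AC
    A ↦ AC
    B ↦ CA
    C ↦ B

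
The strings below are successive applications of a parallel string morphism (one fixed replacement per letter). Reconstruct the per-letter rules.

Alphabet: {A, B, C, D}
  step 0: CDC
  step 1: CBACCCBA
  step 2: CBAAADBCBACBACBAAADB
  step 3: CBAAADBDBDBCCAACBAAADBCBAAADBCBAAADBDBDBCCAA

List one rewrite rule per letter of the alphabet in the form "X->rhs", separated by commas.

A->DB, B->AA, C->CBA, D->CC

  step 2 ⇒ step 3: CBAAADBCBACBACBAAADB ⇒ CBA·AA·DB·DB·DB·CC·AA·CBA·AA·DB·CBA·AA·DB·CBA·AA·DB·DB·DB·CC·AA
    A ↦ DB
    B ↦ AA
    C ↦ CBA
    D ↦ CC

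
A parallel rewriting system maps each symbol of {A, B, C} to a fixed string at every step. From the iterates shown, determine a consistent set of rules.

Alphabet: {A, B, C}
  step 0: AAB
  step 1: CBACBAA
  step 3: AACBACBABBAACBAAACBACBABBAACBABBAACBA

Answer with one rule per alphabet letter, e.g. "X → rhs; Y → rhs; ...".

  step 0 ⇒ step 1: AAB ⇒ CBA·CBA·A
    A ↦ CBA
    B ↦ A
    C ↦ BBA  (constrained at step 1)

A->CBA, B->A, C->BBA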